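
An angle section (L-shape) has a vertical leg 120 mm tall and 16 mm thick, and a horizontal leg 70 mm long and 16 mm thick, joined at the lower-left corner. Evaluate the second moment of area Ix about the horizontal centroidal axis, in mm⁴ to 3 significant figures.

Ix ≈ 3.93 × 10⁶ mm⁴

Split into non-overlapping primitives; take the origin at the lower-left of the bounding box.
Vertical leg: 16 × 120, A = 1 920 mm², y = 60 mm, Ī = 2 304 000 mm⁴.
Horizontal leg (remainder): 54 × 16, A = 864 mm², y = 8 mm, Ī = 18 432 mm⁴.
Centroid: ȳ = ΣA·y / ΣA = 43.862 mm.
Transfer each piece to the horizontal centroidal axis using Ī + A·d² with d = y − 43.862:
  vertical leg: d = 16.138 mm → contributes +2 804 031 mm⁴
  horizontal leg (remainder): d = -35.862 mm → contributes +1 129 612 mm⁴
Total I = 3 933 643 mm⁴.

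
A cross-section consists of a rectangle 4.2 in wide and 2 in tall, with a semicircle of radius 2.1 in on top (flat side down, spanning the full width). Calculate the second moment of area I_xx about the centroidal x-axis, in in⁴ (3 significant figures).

Split into non-overlapping primitives; take the origin at the lower-left of the bounding box.
Rectangular body: 4.2 × 2, A = 8.4 in², y = 1 in, Ī = 2.8 in⁴.
Semicircular cap: semicircle r = 2.1, A = 6.9272 in², y = 2.8913 in, Ī = 2.1346 in⁴.
Centroid: ȳ = ΣA·y / ΣA = 1.8548 in.
Transfer each piece to the centroidal x-axis using Ī + A·d² with d = y − 1.8548:
  rectangular body: d = -0.85477 in → contributes +8.9373 in⁴
  semicircular cap: d = 1.0365 in → contributes +9.5767 in⁴
Total I = 18.514 in⁴.

I_xx ≈ 18.5 in⁴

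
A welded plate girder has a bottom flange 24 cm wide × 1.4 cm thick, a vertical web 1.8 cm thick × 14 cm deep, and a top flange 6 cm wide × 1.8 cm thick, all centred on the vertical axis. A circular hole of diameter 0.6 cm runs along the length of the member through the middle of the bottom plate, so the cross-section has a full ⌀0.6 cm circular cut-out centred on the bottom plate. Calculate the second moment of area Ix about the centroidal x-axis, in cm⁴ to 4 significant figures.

Decompose the section into non-overlapping parts with the origin at the bottom-left of its bounding rectangle.
Bottom plate: 24 × 1.4, A = 33.6 cm², y = 0.7 cm, Ī = 5.488 cm⁴.
Web plate: 1.8 × 14, A = 25.2 cm², y = 8.4 cm, Ī = 411.6 cm⁴.
Top plate: 6 × 1.8, A = 10.8 cm², y = 16.3 cm, Ī = 2.916 cm⁴.
Hole (subtracted): ⌀0.6, A = 0.282743 cm², y = 0.7 cm, Ī = 0.00636173 cm⁴.
Centroid: ȳ = ΣA·y / ΣA = 5.92987 cm.
Transfer each piece to the centroidal x-axis using Ī + A·d² with d = y − 5.92987:
  bottom plate: d = -5.22987 cm → contributes +924.499 cm⁴
  web plate: d = 2.47013 cm → contributes +565.359 cm⁴
  top plate: d = 10.3701 cm → contributes +1164.34 cm⁴
  hole: d = -5.22987 cm → contributes −7.73982 cm⁴
Total I = 2646.46 cm⁴.

Ix ≈ 2646 cm⁴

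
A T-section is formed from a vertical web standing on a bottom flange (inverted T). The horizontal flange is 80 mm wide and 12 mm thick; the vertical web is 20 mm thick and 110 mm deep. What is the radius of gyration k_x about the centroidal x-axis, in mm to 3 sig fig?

k_x ≈ 38.6 mm

Split into non-overlapping primitives; take the origin at the lower-left of the bounding box.
Flange: 80 × 12, A = 960 mm², y = 6 mm, Ī = 11 520 mm⁴.
Web: 20 × 110, A = 2 200 mm², y = 67 mm, Ī = 2 218 333 mm⁴.
Centroid: ȳ = ΣA·y / ΣA = 48.468 mm.
Transfer each piece to the centroidal x-axis using Ī + A·d² with d = y − 48.468:
  flange: d = -42.468 mm → contributes +1 742 939 mm⁴
  web: d = 18.532 mm → contributes +2 973 861 mm⁴
Total I = 4 716 800 mm⁴.
Radius of gyration: k = √(I/A) = √(4 716 800 / 3 160) = 38.635 mm.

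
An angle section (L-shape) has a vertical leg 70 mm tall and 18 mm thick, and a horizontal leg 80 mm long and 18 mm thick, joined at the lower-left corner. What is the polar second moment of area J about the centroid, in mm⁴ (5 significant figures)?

Split into non-overlapping primitives; take the origin at the lower-left of the bounding box.
Vertical leg: 18 × 70, A = 1 260 mm², y = 35 mm, Ī = 514 500 mm⁴.
Horizontal leg (remainder): 62 × 18, A = 1 116 mm², y = 9 mm, Ī = 30 132 mm⁴.
Centroid: ȳ = ΣA·y / ΣA = 22.78788 mm.
Transfer each piece to the centroidal x-axis using Ī + A·d² with d = y − 22.78788:
  vertical leg: d = 12.21212 mm → contributes +702411.2 mm⁴
  horizontal leg (remainder): d = -13.78788 mm → contributes +242289.9 mm⁴
Total I = 944701.1 mm⁴.
For the y-axis: x̄ = 27.78788 mm.
Repeating about the centroidal y-axis gives I_y = 1 338 421 mm⁴.
Polar second moment: J = I_x + I_y = 2 283 122 mm⁴.

J ≈ 2.2831 × 10⁶ mm⁴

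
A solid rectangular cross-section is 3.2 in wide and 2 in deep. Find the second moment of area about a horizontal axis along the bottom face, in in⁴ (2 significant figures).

I_base ≈ 8.5 in⁴

The section: 3.2 × 2, A = 6.4 in², y = 1 in, Ī = 2.133 in⁴.
Transfer it to the base of the section using Ī + A·d² with d = y − 0:
  the section: d = 1 in → contributes +8.533 in⁴
Total I = 8.533 in⁴.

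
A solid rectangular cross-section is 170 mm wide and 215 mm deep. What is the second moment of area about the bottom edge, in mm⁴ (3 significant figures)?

I_base ≈ 5.63 × 10⁸ mm⁴

The section: 170 × 215, A = 36 550 mm², y = 107.5 mm, Ī = 140 793 646 mm⁴.
Transfer it to the base of the section using Ī + A·d² with d = y − 0:
  the section: d = 107.5 mm → contributes +563 174 583 mm⁴
Total I = 563 174 583 mm⁴.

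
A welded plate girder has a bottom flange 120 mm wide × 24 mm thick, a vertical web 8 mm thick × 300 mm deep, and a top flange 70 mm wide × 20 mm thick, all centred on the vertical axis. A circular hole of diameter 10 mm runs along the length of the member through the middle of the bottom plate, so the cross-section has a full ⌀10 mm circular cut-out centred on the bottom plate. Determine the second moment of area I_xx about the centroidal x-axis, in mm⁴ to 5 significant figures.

Decompose the section into non-overlapping parts with the origin at the bottom-left of its bounding rectangle.
Bottom plate: 120 × 24, A = 2 880 mm², y = 12 mm, Ī = 138 240 mm⁴.
Web plate: 8 × 300, A = 2 400 mm², y = 174 mm, Ī = 18 000 000 mm⁴.
Top plate: 70 × 20, A = 1 400 mm², y = 334 mm, Ī = 46666.67 mm⁴.
Hole (subtracted): ⌀10, A = 78.53982 mm², y = 12 mm, Ī = 490.8739 mm⁴.
Centroid: ȳ = ΣA·y / ΣA = 139.184 mm.
Transfer each piece to the centroidal x-axis using Ī + A·d² with d = y − 139.184:
  bottom plate: d = -127.184 mm → contributes +46 724 445 mm⁴
  web plate: d = 34.81602 mm → contributes +20 909 172 mm⁴
  top plate: d = 194.816 mm → contributes +53 181 259 mm⁴
  hole: d = -127.184 mm → contributes −1 270 933 mm⁴
Total I = 119 543 944 mm⁴.

I_xx ≈ 1.1954 × 10⁸ mm⁴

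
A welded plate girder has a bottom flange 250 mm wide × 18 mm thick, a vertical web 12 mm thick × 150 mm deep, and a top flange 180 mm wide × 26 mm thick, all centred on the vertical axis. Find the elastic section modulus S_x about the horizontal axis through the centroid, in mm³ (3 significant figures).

Treat the section as a set of non-overlapping primitives; coordinates are from the bounding-box lower-left.
Bottom plate: 250 × 18, A = 4 500 mm², y = 9 mm, Ī = 121 500 mm⁴.
Web plate: 12 × 150, A = 1 800 mm², y = 93 mm, Ī = 3 375 000 mm⁴.
Top plate: 180 × 26, A = 4 680 mm², y = 181 mm, Ī = 263 640 mm⁴.
Centroid: ȳ = ΣA·y / ΣA = 96.082 mm.
Transfer each piece to the horizontal axis through the centroid using Ī + A·d² with d = y − 96.082:
  bottom plate: d = -87.082 mm → contributes +34 246 211 mm⁴
  web plate: d = -3.082 mm → contributes +3 392 097 mm⁴
  top plate: d = 84.918 mm → contributes +34 011 458 mm⁴
Total I = 71 649 766 mm⁴.
Extreme fibre distance c = 97.918 mm; S = I/c = 731 732 mm³.

S_x ≈ 7.32 × 10⁵ mm³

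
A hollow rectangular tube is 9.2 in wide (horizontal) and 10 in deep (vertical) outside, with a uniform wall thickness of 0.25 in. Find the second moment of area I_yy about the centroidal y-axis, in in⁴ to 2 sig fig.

I_yy ≈ 130 in⁴

Decompose the section into non-overlapping parts with the origin at the bottom-left of its bounding rectangle.
Outer rectangle: 9.2 × 10, A = 92 in², x = 4.6 in, Ī = 648.9 in⁴.
Inner void (subtracted): 8.7 × 9.5, A = 82.65 in², x = 4.6 in, Ī = 521.3 in⁴.
By symmetry the centroid is at mid-width, x̄ = 4.6 in.
All pieces are centred on the centroidal y-axis, so I = ΣĪ (holes subtracted) = 127.6 in⁴.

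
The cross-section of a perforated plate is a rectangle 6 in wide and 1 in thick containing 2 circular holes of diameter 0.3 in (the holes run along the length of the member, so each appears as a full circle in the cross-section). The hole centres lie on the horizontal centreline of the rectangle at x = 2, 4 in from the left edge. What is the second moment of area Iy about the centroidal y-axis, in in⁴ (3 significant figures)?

Iy ≈ 17.9 in⁴

Treat the section as a set of non-overlapping primitives; coordinates are from the bounding-box lower-left.
Plate: 6 × 1, A = 6 in², x = 3 in, Ī = 18 in⁴.
Hole 1 (subtracted): ⌀0.3, A = 0.070686 in², x = 2 in, Ī = 0.00039761 in⁴.
Hole 2 (subtracted): ⌀0.3, A = 0.070686 in², x = 4 in, Ī = 0.00039761 in⁴.
By symmetry the centroid is at mid-width, x̄ = 3 in.
Transfer each piece to the centroidal y-axis using Ī + A·d² with d = x − 3:
  plate: d = 0 in → contributes +18 in⁴
  hole 1: d = -1 in → contributes −0.071083 in⁴
  hole 2: d = 1 in → contributes −0.071083 in⁴
Total I = 17.858 in⁴.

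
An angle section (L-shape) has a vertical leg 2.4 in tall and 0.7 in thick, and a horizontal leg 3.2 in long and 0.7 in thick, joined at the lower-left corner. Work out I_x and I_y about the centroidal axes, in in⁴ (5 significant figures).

Split into non-overlapping primitives; take the origin at the lower-left of the bounding box.
Vertical leg: 0.7 × 2.4, A = 1.68 in², y = 1.2 in, Ī = 0.8064 in⁴.
Horizontal leg (remainder): 2.5 × 0.7, A = 1.75 in², y = 0.35 in, Ī = 0.07145833 in⁴.
Centroid: ȳ = ΣA·y / ΣA = 0.7663265 in.
Transfer each piece to the centroidal x-axis using Ī + A·d² with d = y − 0.7663265:
  vertical leg: d = 0.4336735 in → contributes +1.122362 in⁴
  horizontal leg (remainder): d = -0.4163265 in → contributes +0.3747819 in⁴
Total I = 1.497144 in⁴.
For the y-axis: x̄ = 1.166327 in.
Repeating about the centroidal y-axis gives I_y = 3.174344 in⁴.

I_x ≈ 1.4971 in⁴, I_y ≈ 3.1743 in⁴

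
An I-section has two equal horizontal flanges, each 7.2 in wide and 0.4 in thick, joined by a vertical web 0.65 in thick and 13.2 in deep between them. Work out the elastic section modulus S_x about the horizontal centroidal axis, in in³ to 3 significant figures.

Decompose the section into non-overlapping parts with the origin at the bottom-left of its bounding rectangle.
Bottom flange: 7.2 × 0.4, A = 2.88 in², y = 0.2 in, Ī = 0.0384 in⁴.
Web: 0.65 × 13.2, A = 8.58 in², y = 7 in, Ī = 124.58 in⁴.
Top flange: 7.2 × 0.4, A = 2.88 in², y = 13.8 in, Ī = 0.0384 in⁴.
By symmetry the centroid is at mid-height, ȳ = 7 in.
Transfer each piece to the horizontal centroidal axis using Ī + A·d² with d = y − 7:
  bottom flange: d = -6.8 in → contributes +133.21 in⁴
  web: d = 0 in → contributes +124.58 in⁴
  top flange: d = 6.8 in → contributes +133.21 in⁴
Total I = 391 in⁴.
Extreme fibre distance c = 7 in; S = I/c = 55.857 in³.

S_x ≈ 55.9 in³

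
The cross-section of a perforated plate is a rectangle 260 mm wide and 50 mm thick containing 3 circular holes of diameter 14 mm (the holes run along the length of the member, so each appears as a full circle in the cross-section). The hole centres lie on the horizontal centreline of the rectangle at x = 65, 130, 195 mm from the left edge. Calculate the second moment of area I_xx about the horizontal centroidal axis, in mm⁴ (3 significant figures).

Treat the section as a set of non-overlapping primitives; coordinates are from the bounding-box lower-left.
Plate: 260 × 50, A = 13 000 mm², y = 25 mm, Ī = 2 708 333 mm⁴.
Hole 1 (subtracted): ⌀14, A = 153.94 mm², y = 25 mm, Ī = 1885.7 mm⁴.
Hole 2 (subtracted): ⌀14, A = 153.94 mm², y = 25 mm, Ī = 1885.7 mm⁴.
Hole 3 (subtracted): ⌀14, A = 153.94 mm², y = 25 mm, Ī = 1885.7 mm⁴.
By symmetry the centroid is at mid-height, ȳ = 25 mm.
All pieces are centred on the horizontal centroidal axis, so I = ΣĪ (holes subtracted) = 2 702 676 mm⁴.

I_xx ≈ 2.70 × 10⁶ mm⁴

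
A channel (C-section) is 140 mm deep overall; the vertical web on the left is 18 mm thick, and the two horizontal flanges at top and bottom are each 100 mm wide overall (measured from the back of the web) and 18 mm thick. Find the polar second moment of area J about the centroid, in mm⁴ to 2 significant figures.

J ≈ 2.0 × 10⁷ mm⁴

Decompose the section into non-overlapping parts with the origin at the bottom-left of its bounding rectangle.
Web: 18 × 140, A = 2 520 mm², y = 70 mm, Ī = 4 116 000 mm⁴.
Top flange (beyond web): 82 × 18, A = 1 476 mm², y = 131 mm, Ī = 39 852 mm⁴.
Bottom flange (beyond web): 82 × 18, A = 1 476 mm², y = 9 mm, Ī = 39 852 mm⁴.
By symmetry the centroid is at mid-height, ȳ = 70 mm.
Transfer each piece to the centroidal x-axis using Ī + A·d² with d = y − 70:
  web: d = 0 mm → contributes +4 116 000 mm⁴
  top flange (beyond web): d = 61 mm → contributes +5 532 048 mm⁴
  bottom flange (beyond web): d = -61 mm → contributes +5 532 048 mm⁴
Total I = 15 180 096 mm⁴.
For the y-axis: x̄ = 35.97 mm.
Repeating about the centroidal y-axis gives I_y = 5 120 828 mm⁴.
Polar second moment: J = I_x + I_y = 20 300 924 mm⁴.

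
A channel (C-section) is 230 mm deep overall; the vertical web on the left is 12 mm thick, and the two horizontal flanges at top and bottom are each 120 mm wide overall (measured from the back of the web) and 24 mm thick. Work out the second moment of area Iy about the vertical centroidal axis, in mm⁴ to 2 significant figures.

Iy ≈ 1.2 × 10⁷ mm⁴

Treat the section as a set of non-overlapping primitives; coordinates are from the bounding-box lower-left.
Web: 12 × 230, A = 2 760 mm², x = 6 mm, Ī = 33 120 mm⁴.
Top flange (beyond web): 108 × 24, A = 2 592 mm², x = 66 mm, Ī = 2 519 424 mm⁴.
Bottom flange (beyond web): 108 × 24, A = 2 592 mm², x = 66 mm, Ī = 2 519 424 mm⁴.
Centroid: x̄ = ΣA·x / ΣA = 45.15 mm.
Transfer each piece to the vertical centroidal axis using Ī + A·d² with d = x − 45.15:
  web: d = -39.15 mm → contributes +4 264 316 mm⁴
  top flange (beyond web): d = 20.85 mm → contributes +3 645 784 mm⁴
  bottom flange (beyond web): d = 20.85 mm → contributes +3 645 784 mm⁴
Total I = 11 555 883 mm⁴.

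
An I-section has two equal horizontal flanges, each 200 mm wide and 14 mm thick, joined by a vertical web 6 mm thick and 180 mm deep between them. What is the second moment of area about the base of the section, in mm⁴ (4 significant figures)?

Treat the section as a set of non-overlapping primitives; coordinates are from the bounding-box lower-left.
Bottom flange: 200 × 14, A = 2 800 mm², y = 7 mm, Ī = 45733.3 mm⁴.
Web: 6 × 180, A = 1 080 mm², y = 104 mm, Ī = 2 916 000 mm⁴.
Top flange: 200 × 14, A = 2 800 mm², y = 201 mm, Ī = 45733.3 mm⁴.
Transfer each piece to the base of the section using Ī + A·d² with d = y − 0:
  bottom flange: d = 7 mm → contributes +182 933 mm⁴
  web: d = 104 mm → contributes +14 597 280 mm⁴
  top flange: d = 201 mm → contributes +113 168 533 mm⁴
Total I = 127 948 747 mm⁴.

I_base ≈ 1.279 × 10⁸ mm⁴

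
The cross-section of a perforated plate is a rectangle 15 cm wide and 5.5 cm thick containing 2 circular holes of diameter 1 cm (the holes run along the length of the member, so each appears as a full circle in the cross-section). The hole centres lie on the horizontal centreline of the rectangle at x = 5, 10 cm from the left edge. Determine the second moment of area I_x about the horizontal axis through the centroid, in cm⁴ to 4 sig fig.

Break the section into simple shapes (no overlaps), measuring from the bottom-left corner of the bounding box.
Plate: 15 × 5.5, A = 82.5 cm², y = 2.75 cm, Ī = 207.969 cm⁴.
Hole 1 (subtracted): ⌀1, A = 0.785398 cm², y = 2.75 cm, Ī = 0.0490874 cm⁴.
Hole 2 (subtracted): ⌀1, A = 0.785398 cm², y = 2.75 cm, Ī = 0.0490874 cm⁴.
By symmetry the centroid is at mid-height, ȳ = 2.75 cm.
All pieces are centred on the horizontal axis through the centroid, so I = ΣĪ (holes subtracted) = 207.871 cm⁴.

I_x ≈ 207.9 cm⁴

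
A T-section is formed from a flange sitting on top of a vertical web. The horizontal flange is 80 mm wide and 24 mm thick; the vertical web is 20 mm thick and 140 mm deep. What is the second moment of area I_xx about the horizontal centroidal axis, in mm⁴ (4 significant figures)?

Decompose the section into non-overlapping parts with the origin at the bottom-left of its bounding rectangle.
Flange: 80 × 24, A = 1 920 mm², y = 152 mm, Ī = 92 160 mm⁴.
Web: 20 × 140, A = 2 800 mm², y = 70 mm, Ī = 4 573 333 mm⁴.
Centroid: ȳ = ΣA·y / ΣA = 103.356 mm.
Transfer each piece to the horizontal centroidal axis using Ī + A·d² with d = y − 103.356:
  flange: d = 48.6441 mm → contributes +4 635 351 mm⁴
  web: d = -33.3559 mm → contributes +7 688 664 mm⁴
Total I = 12 324 015 mm⁴.

I_xx ≈ 1.232 × 10⁷ mm⁴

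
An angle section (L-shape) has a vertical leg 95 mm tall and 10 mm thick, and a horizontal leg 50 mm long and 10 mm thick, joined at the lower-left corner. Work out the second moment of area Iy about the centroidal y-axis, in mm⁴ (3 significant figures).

Iy ≈ 2.37 × 10⁵ mm⁴

Treat the section as a set of non-overlapping primitives; coordinates are from the bounding-box lower-left.
Vertical leg: 10 × 95, A = 950 mm², x = 5 mm, Ī = 7916.7 mm⁴.
Horizontal leg (remainder): 40 × 10, A = 400 mm², x = 30 mm, Ī = 53 333 mm⁴.
Centroid: x̄ = ΣA·x / ΣA = 12.407 mm.
Transfer each piece to the centroidal y-axis using Ī + A·d² with d = x − 12.407:
  vertical leg: d = -7.4074 mm → contributes +60 043 mm⁴
  horizontal leg (remainder): d = 17.593 mm → contributes +177 133 mm⁴
Total I = 237 176 mm⁴.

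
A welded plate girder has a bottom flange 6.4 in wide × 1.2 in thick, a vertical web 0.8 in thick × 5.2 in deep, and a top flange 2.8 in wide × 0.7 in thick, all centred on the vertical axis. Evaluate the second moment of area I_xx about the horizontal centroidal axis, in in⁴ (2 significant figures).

I_xx ≈ 80 in⁴

Split into non-overlapping primitives; take the origin at the lower-left of the bounding box.
Bottom plate: 6.4 × 1.2, A = 7.68 in², y = 0.6 in, Ī = 0.9216 in⁴.
Web plate: 0.8 × 5.2, A = 4.16 in², y = 3.8 in, Ī = 9.374 in⁴.
Top plate: 2.8 × 0.7, A = 1.96 in², y = 6.75 in, Ī = 0.08003 in⁴.
Centroid: ȳ = ΣA·y / ΣA = 2.438 in.
Transfer each piece to the horizontal centroidal axis using Ī + A·d² with d = y − 2.438:
  bottom plate: d = -1.838 in → contributes +26.87 in⁴
  web plate: d = 1.362 in → contributes +17.09 in⁴
  top plate: d = 4.312 in → contributes +36.52 in⁴
Total I = 80.48 in⁴.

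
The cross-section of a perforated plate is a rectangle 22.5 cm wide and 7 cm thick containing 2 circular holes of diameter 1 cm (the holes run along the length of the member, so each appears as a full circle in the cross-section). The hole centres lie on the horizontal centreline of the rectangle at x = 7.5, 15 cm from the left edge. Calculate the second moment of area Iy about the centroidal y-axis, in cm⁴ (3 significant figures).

Iy ≈ 6620 cm⁴

Break the section into simple shapes (no overlaps), measuring from the bottom-left corner of the bounding box.
Plate: 22.5 × 7, A = 157.5 cm², x = 11.25 cm, Ī = 6644.5 cm⁴.
Hole 1 (subtracted): ⌀1, A = 0.7854 cm², x = 7.5 cm, Ī = 0.049087 cm⁴.
Hole 2 (subtracted): ⌀1, A = 0.7854 cm², x = 15 cm, Ī = 0.049087 cm⁴.
By symmetry the centroid is at mid-width, x̄ = 11.25 cm.
Transfer each piece to the centroidal y-axis using Ī + A·d² with d = x − 11.25:
  plate: d = 0 cm → contributes +6644.5 cm⁴
  hole 1: d = -3.75 cm → contributes −11.094 cm⁴
  hole 2: d = 3.75 cm → contributes −11.094 cm⁴
Total I = 6622.3 cm⁴.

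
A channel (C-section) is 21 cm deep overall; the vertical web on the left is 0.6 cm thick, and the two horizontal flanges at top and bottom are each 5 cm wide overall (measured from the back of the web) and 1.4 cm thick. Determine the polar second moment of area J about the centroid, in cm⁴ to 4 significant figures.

Split into non-overlapping primitives; take the origin at the lower-left of the bounding box.
Web: 0.6 × 21, A = 12.6 cm², y = 10.5 cm, Ī = 463.05 cm⁴.
Top flange (beyond web): 4.4 × 1.4, A = 6.16 cm², y = 20.3 cm, Ī = 1.00613 cm⁴.
Bottom flange (beyond web): 4.4 × 1.4, A = 6.16 cm², y = 0.7 cm, Ī = 1.00613 cm⁴.
By symmetry the centroid is at mid-height, ȳ = 10.5 cm.
Transfer each piece to the centroidal x-axis using Ī + A·d² with d = y − 10.5:
  web: d = 0 cm → contributes +463.05 cm⁴
  top flange (beyond web): d = 9.8 cm → contributes +592.613 cm⁴
  bottom flange (beyond web): d = -9.8 cm → contributes +592.613 cm⁴
Total I = 1648.28 cm⁴.
For the y-axis: x̄ = 1.53596 cm.
Repeating about the centroidal y-axis gives I_y = 59.1869 cm⁴.
Polar second moment: J = I_x + I_y = 1707.46 cm⁴.

J ≈ 1707 cm⁴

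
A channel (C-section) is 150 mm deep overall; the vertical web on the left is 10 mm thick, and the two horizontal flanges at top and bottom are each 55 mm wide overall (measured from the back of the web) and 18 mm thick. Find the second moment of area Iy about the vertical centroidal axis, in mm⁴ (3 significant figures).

Split into non-overlapping primitives; take the origin at the lower-left of the bounding box.
Web: 10 × 150, A = 1 500 mm², x = 5 mm, Ī = 12 500 mm⁴.
Top flange (beyond web): 45 × 18, A = 810 mm², x = 32.5 mm, Ī = 136 688 mm⁴.
Bottom flange (beyond web): 45 × 18, A = 810 mm², x = 32.5 mm, Ī = 136 688 mm⁴.
Centroid: x̄ = ΣA·x / ΣA = 19.279 mm.
Transfer each piece to the vertical centroidal axis using Ī + A·d² with d = x − 19.279:
  web: d = -14.279 mm → contributes +318 328 mm⁴
  top flange (beyond web): d = 13.221 mm → contributes +278 275 mm⁴
  bottom flange (beyond web): d = 13.221 mm → contributes +278 275 mm⁴
Total I = 874 877 mm⁴.

Iy ≈ 8.75 × 10⁵ mm⁴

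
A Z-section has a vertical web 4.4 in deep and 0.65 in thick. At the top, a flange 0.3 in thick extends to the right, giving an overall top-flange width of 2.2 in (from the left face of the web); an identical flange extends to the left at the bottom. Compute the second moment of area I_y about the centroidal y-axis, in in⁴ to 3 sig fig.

I_y ≈ 1.41 in⁴

Break the section into simple shapes (no overlaps), measuring from the bottom-left corner of the bounding box.
Web: 0.65 × 4.4, A = 2.86 in², x = 1.875 in, Ī = 0.1007 in⁴.
Top flange (beyond web): 1.55 × 0.3, A = 0.465 in², x = 2.975 in, Ī = 0.093097 in⁴.
Bottom flange (beyond web): 1.55 × 0.3, A = 0.465 in², x = 0.775 in, Ī = 0.093097 in⁴.
Centroid: x̄ = ΣA·x / ΣA = 1.875 in.
Transfer each piece to the centroidal y-axis using Ī + A·d² with d = x − 1.875:
  web: d = 0 in → contributes +0.1007 in⁴
  top flange (beyond web): d = 1.1 in → contributes +0.65575 in⁴
  bottom flange (beyond web): d = -1.1 in → contributes +0.65575 in⁴
Total I = 1.4122 in⁴.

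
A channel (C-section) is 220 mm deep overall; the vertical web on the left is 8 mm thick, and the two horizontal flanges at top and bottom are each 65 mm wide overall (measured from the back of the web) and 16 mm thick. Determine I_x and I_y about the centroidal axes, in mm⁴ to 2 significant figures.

Break the section into simple shapes (no overlaps), measuring from the bottom-left corner of the bounding box.
Web: 8 × 220, A = 1 760 mm², y = 110 mm, Ī = 7 098 667 mm⁴.
Top flange (beyond web): 57 × 16, A = 912 mm², y = 212 mm, Ī = 19 456 mm⁴.
Bottom flange (beyond web): 57 × 16, A = 912 mm², y = 8 mm, Ī = 19 456 mm⁴.
By symmetry the centroid is at mid-height, ȳ = 110 mm.
Transfer each piece to the centroidal x-axis using Ī + A·d² with d = y − 110:
  web: d = 0 mm → contributes +7 098 667 mm⁴
  top flange (beyond web): d = 102 mm → contributes +9 507 904 mm⁴
  bottom flange (beyond web): d = -102 mm → contributes +9 507 904 mm⁴
Total I = 26 114 475 mm⁴.
For the y-axis: x̄ = 20.54 mm.
Repeating about the centroidal y-axis gives I_y = 1 449 333 mm⁴.

I_x ≈ 2.6 × 10⁷ mm⁴, I_y ≈ 1.4 × 10⁶ mm⁴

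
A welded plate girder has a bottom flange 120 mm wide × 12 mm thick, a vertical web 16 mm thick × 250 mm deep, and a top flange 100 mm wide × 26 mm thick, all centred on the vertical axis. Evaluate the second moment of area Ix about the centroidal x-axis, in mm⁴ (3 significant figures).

Treat the section as a set of non-overlapping primitives; coordinates are from the bounding-box lower-left.
Bottom plate: 120 × 12, A = 1 440 mm², y = 6 mm, Ī = 17 280 mm⁴.
Web plate: 16 × 250, A = 4 000 mm², y = 137 mm, Ī = 20 833 333 mm⁴.
Top plate: 100 × 26, A = 2 600 mm², y = 275 mm, Ī = 146 467 mm⁴.
Centroid: ȳ = ΣA·y / ΣA = 158.16 mm.
Transfer each piece to the centroidal x-axis using Ī + A·d² with d = y − 158.16:
  bottom plate: d = -152.16 mm → contributes +33 358 950 mm⁴
  web plate: d = -21.164 mm → contributes +22 625 023 mm⁴
  top plate: d = 116.84 mm → contributes +35 638 050 mm⁴
Total I = 91 622 023 mm⁴.

Ix ≈ 9.16 × 10⁷ mm⁴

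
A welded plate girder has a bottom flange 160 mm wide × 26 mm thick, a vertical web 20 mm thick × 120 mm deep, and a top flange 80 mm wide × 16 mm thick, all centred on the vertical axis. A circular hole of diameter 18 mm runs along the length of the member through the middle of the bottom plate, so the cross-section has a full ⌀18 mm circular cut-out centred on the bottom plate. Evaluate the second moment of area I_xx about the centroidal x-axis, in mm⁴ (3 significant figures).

I_xx ≈ 2.47 × 10⁷ mm⁴

Decompose the section into non-overlapping parts with the origin at the bottom-left of its bounding rectangle.
Bottom plate: 160 × 26, A = 4 160 mm², y = 13 mm, Ī = 234 347 mm⁴.
Web plate: 20 × 120, A = 2 400 mm², y = 86 mm, Ī = 2 880 000 mm⁴.
Top plate: 80 × 16, A = 1 280 mm², y = 154 mm, Ī = 27 307 mm⁴.
Hole (subtracted): ⌀18, A = 254.47 mm², y = 13 mm, Ī = 5 153 mm⁴.
Centroid: ȳ = ΣA·y / ΣA = 59.889 mm.
Transfer each piece to the centroidal x-axis using Ī + A·d² with d = y − 59.889:
  bottom plate: d = -46.889 mm → contributes +9 380 537 mm⁴
  web plate: d = 26.111 mm → contributes +4 516 249 mm⁴
  top plate: d = 94.111 mm → contributes +11 364 049 mm⁴
  hole: d = -46.889 mm → contributes −564 629 mm⁴
Total I = 24 696 205 mm⁴.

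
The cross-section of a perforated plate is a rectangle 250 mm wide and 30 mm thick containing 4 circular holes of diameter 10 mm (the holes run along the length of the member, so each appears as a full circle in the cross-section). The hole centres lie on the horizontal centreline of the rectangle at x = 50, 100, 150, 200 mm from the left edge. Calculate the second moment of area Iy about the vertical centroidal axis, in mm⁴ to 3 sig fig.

Iy ≈ 3.81 × 10⁷ mm⁴

Treat the section as a set of non-overlapping primitives; coordinates are from the bounding-box lower-left.
Plate: 250 × 30, A = 7 500 mm², x = 125 mm, Ī = 39 062 500 mm⁴.
Hole 1 (subtracted): ⌀10, A = 78.54 mm², x = 50 mm, Ī = 490.87 mm⁴.
Hole 2 (subtracted): ⌀10, A = 78.54 mm², x = 100 mm, Ī = 490.87 mm⁴.
Hole 3 (subtracted): ⌀10, A = 78.54 mm², x = 150 mm, Ī = 490.87 mm⁴.
Hole 4 (subtracted): ⌀10, A = 78.54 mm², x = 200 mm, Ī = 490.87 mm⁴.
By symmetry the centroid is at mid-width, x̄ = 125 mm.
Transfer each piece to the vertical centroidal axis using Ī + A·d² with d = x − 125:
  plate: d = 0 mm → contributes +39 062 500 mm⁴
  hole 1: d = -75 mm → contributes −442 277 mm⁴
  hole 2: d = -25 mm → contributes −49 578 mm⁴
  hole 3: d = 25 mm → contributes −49 578 mm⁴
  hole 4: d = 75 mm → contributes −442 277 mm⁴
Total I = 38 078 789 mm⁴.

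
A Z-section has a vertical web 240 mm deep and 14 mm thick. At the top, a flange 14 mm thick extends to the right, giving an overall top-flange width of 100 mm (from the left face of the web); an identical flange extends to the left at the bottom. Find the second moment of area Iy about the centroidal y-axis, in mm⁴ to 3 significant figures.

Iy ≈ 7.56 × 10⁶ mm⁴

Split into non-overlapping primitives; take the origin at the lower-left of the bounding box.
Web: 14 × 240, A = 3 360 mm², x = 93 mm, Ī = 54 880 mm⁴.
Top flange (beyond web): 86 × 14, A = 1 204 mm², x = 143 mm, Ī = 742 065 mm⁴.
Bottom flange (beyond web): 86 × 14, A = 1 204 mm², x = 43 mm, Ī = 742 065 mm⁴.
Centroid: x̄ = ΣA·x / ΣA = 93 mm.
Transfer each piece to the centroidal y-axis using Ī + A·d² with d = x − 93:
  web: d = 0 mm → contributes +54 880 mm⁴
  top flange (beyond web): d = 50 mm → contributes +3 752 065 mm⁴
  bottom flange (beyond web): d = -50 mm → contributes +3 752 065 mm⁴
Total I = 7 559 011 mm⁴.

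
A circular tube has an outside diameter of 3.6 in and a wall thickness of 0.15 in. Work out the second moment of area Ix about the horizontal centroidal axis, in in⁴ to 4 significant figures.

Ix ≈ 2.423 in⁴

Treat the section as a set of non-overlapping primitives; coordinates are from the bounding-box lower-left.
Outer circle: ⌀3.6, A = 10.1788 in², y = 1.8 in, Ī = 8.2448 in⁴.
Bore (subtracted): ⌀3.3, A = 8.55299 in², y = 1.8 in, Ī = 5.82138 in⁴.
By symmetry the centroid is at mid-height, ȳ = 1.8 in.
All pieces are centred on the horizontal centroidal axis, so I = ΣĪ (holes subtracted) = 2.42342 in⁴.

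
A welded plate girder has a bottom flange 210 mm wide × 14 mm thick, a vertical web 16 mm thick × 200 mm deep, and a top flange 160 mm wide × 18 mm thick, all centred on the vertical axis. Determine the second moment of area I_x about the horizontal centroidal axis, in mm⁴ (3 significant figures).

I_x ≈ 7.87 × 10⁷ mm⁴

Split into non-overlapping primitives; take the origin at the lower-left of the bounding box.
Bottom plate: 210 × 14, A = 2 940 mm², y = 7 mm, Ī = 48 020 mm⁴.
Web plate: 16 × 200, A = 3 200 mm², y = 114 mm, Ī = 10 666 667 mm⁴.
Top plate: 160 × 18, A = 2 880 mm², y = 223 mm, Ī = 77 760 mm⁴.
Centroid: ȳ = ΣA·y / ΣA = 113.93 mm.
Transfer each piece to the horizontal centroidal axis using Ī + A·d² with d = y − 113.93:
  bottom plate: d = -106.93 mm → contributes +33 662 060 mm⁴
  web plate: d = 0.073171 mm → contributes +10 666 684 mm⁴
  top plate: d = 109.07 mm → contributes +34 340 995 mm⁴
Total I = 78 669 738 mm⁴.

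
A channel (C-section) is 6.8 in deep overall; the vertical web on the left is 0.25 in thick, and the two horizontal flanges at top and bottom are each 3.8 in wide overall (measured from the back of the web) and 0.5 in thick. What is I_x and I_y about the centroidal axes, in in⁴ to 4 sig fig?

Decompose the section into non-overlapping parts with the origin at the bottom-left of its bounding rectangle.
Web: 0.25 × 6.8, A = 1.7 in², y = 3.4 in, Ī = 6.55067 in⁴.
Top flange (beyond web): 3.55 × 0.5, A = 1.775 in², y = 6.55 in, Ī = 0.0369792 in⁴.
Bottom flange (beyond web): 3.55 × 0.5, A = 1.775 in², y = 0.25 in, Ī = 0.0369792 in⁴.
By symmetry the centroid is at mid-height, ȳ = 3.4 in.
Transfer each piece to the centroidal x-axis using Ī + A·d² with d = y − 3.4:
  web: d = 0 in → contributes +6.55067 in⁴
  top flange (beyond web): d = 3.15 in → contributes +17.6494 in⁴
  bottom flange (beyond web): d = -3.15 in → contributes +17.6494 in⁴
Total I = 41.8495 in⁴.
For the y-axis: x̄ = 1.40976 in.
Repeating about the centroidal y-axis gives I_y = 7.88687 in⁴.

I_x ≈ 41.85 in⁴, I_y ≈ 7.887 in⁴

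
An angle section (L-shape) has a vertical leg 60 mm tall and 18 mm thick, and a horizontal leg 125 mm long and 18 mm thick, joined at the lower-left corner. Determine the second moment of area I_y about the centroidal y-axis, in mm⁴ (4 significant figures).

Split into non-overlapping primitives; take the origin at the lower-left of the bounding box.
Vertical leg: 18 × 60, A = 1 080 mm², x = 9 mm, Ī = 29 160 mm⁴.
Horizontal leg (remainder): 107 × 18, A = 1 926 mm², x = 71.5 mm, Ī = 1 837 565 mm⁴.
Centroid: x̄ = ΣA·x / ΣA = 49.0449 mm.
Transfer each piece to the centroidal y-axis using Ī + A·d² with d = x − 49.0449:
  vertical leg: d = -40.0449 mm → contributes +1 761 042 mm⁴
  horizontal leg (remainder): d = 22.4551 mm → contributes +2 808 714 mm⁴
Total I = 4 569 756 mm⁴.

I_y ≈ 4.570 × 10⁶ mm⁴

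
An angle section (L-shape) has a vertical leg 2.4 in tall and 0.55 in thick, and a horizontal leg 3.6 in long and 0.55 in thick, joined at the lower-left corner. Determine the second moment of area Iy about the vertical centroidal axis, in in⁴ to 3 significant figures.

Iy ≈ 3.73 in⁴

Decompose the section into non-overlapping parts with the origin at the bottom-left of its bounding rectangle.
Vertical leg: 0.55 × 2.4, A = 1.32 in², x = 0.275 in, Ī = 0.033275 in⁴.
Horizontal leg (remainder): 3.05 × 0.55, A = 1.6775 in², x = 2.075 in, Ī = 1.3004 in⁴.
Centroid: x̄ = ΣA·x / ΣA = 1.2823 in.
Transfer each piece to the vertical centroidal axis using Ī + A·d² with d = x − 1.2823:
  vertical leg: d = -1.0073 in → contributes +1.3727 in⁴
  horizontal leg (remainder): d = 0.79266 in → contributes +2.3544 in⁴
Total I = 3.7271 in⁴.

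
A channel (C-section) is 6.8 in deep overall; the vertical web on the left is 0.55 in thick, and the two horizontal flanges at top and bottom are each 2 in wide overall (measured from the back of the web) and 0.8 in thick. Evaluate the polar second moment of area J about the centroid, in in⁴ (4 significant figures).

J ≈ 37.35 in⁴

Break the section into simple shapes (no overlaps), measuring from the bottom-left corner of the bounding box.
Web: 0.55 × 6.8, A = 3.74 in², y = 3.4 in, Ī = 14.4115 in⁴.
Top flange (beyond web): 1.45 × 0.8, A = 1.16 in², y = 6.4 in, Ī = 0.0618667 in⁴.
Bottom flange (beyond web): 1.45 × 0.8, A = 1.16 in², y = 0.4 in, Ī = 0.0618667 in⁴.
By symmetry the centroid is at mid-height, ȳ = 3.4 in.
Transfer each piece to the centroidal x-axis using Ī + A·d² with d = y − 3.4:
  web: d = 0 in → contributes +14.4115 in⁴
  top flange (beyond web): d = 3 in → contributes +10.5019 in⁴
  bottom flange (beyond web): d = -3 in → contributes +10.5019 in⁴
Total I = 35.4152 in⁴.
For the y-axis: x̄ = 0.657838 in.
Repeating about the centroidal y-axis gives I_y = 1.93258 in⁴.
Polar second moment: J = I_x + I_y = 37.3478 in⁴.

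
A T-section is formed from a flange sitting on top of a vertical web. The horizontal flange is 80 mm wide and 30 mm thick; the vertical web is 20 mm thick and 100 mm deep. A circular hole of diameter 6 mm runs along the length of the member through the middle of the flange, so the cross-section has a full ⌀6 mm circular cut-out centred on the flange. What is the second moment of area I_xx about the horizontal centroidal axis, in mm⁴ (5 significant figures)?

I_xx ≈ 6.4309 × 10⁶ mm⁴

Split into non-overlapping primitives; take the origin at the lower-left of the bounding box.
Flange: 80 × 30, A = 2 400 mm², y = 115 mm, Ī = 180 000 mm⁴.
Web: 20 × 100, A = 2 000 mm², y = 50 mm, Ī = 1 666 667 mm⁴.
Hole (subtracted): ⌀6, A = 28.27433 mm², y = 115 mm, Ī = 63.61725 mm⁴.
Centroid: ȳ = ΣA·y / ΣA = 85.26346 mm.
Transfer each piece to the horizontal centroidal axis using Ī + A·d² with d = y − 85.26346:
  flange: d = 29.73654 mm → contributes +2 302 229 mm⁴
  web: d = -35.26346 mm → contributes +4 153 690 mm⁴
  hole: d = 29.73654 mm → contributes −25065.53 mm⁴
Total I = 6 430 853 mm⁴.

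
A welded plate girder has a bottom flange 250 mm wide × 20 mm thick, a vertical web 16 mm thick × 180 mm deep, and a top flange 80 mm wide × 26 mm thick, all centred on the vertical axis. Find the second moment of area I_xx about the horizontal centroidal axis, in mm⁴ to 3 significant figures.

Break the section into simple shapes (no overlaps), measuring from the bottom-left corner of the bounding box.
Bottom plate: 250 × 20, A = 5 000 mm², y = 10 mm, Ī = 166 667 mm⁴.
Web plate: 16 × 180, A = 2 880 mm², y = 110 mm, Ī = 7 776 000 mm⁴.
Top plate: 80 × 26, A = 2 080 mm², y = 213 mm, Ī = 117 173 mm⁴.
Centroid: ȳ = ΣA·y / ΣA = 81.309 mm.
Transfer each piece to the horizontal centroidal axis using Ī + A·d² with d = y − 81.309:
  bottom plate: d = -71.309 mm → contributes +25 591 703 mm⁴
  web plate: d = 28.691 mm → contributes +10 146 700 mm⁴
  top plate: d = 131.69 mm → contributes +36 189 484 mm⁴
Total I = 71 927 888 mm⁴.

I_xx ≈ 7.19 × 10⁷ mm⁴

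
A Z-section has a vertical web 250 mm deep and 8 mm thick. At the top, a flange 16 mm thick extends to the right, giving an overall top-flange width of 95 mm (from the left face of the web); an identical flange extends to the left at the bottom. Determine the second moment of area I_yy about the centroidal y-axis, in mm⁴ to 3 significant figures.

Decompose the section into non-overlapping parts with the origin at the bottom-left of its bounding rectangle.
Web: 8 × 250, A = 2 000 mm², x = 91 mm, Ī = 10 667 mm⁴.
Top flange (beyond web): 87 × 16, A = 1 392 mm², x = 138.5 mm, Ī = 878 004 mm⁴.
Bottom flange (beyond web): 87 × 16, A = 1 392 mm², x = 43.5 mm, Ī = 878 004 mm⁴.
Centroid: x̄ = ΣA·x / ΣA = 91 mm.
Transfer each piece to the centroidal y-axis using Ī + A·d² with d = x − 91:
  web: d = 0 mm → contributes +10 667 mm⁴
  top flange (beyond web): d = 47.5 mm → contributes +4 018 704 mm⁴
  bottom flange (beyond web): d = -47.5 mm → contributes +4 018 704 mm⁴
Total I = 8 048 075 mm⁴.

I_yy ≈ 8.05 × 10⁶ mm⁴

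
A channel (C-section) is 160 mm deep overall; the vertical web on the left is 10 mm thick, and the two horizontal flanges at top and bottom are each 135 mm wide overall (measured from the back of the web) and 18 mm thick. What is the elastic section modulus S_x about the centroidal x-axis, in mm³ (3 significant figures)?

S_x ≈ 3.28 × 10⁵ mm³

Treat the section as a set of non-overlapping primitives; coordinates are from the bounding-box lower-left.
Web: 10 × 160, A = 1 600 mm², y = 80 mm, Ī = 3 413 333 mm⁴.
Top flange (beyond web): 125 × 18, A = 2 250 mm², y = 151 mm, Ī = 60 750 mm⁴.
Bottom flange (beyond web): 125 × 18, A = 2 250 mm², y = 9 mm, Ī = 60 750 mm⁴.
By symmetry the centroid is at mid-height, ȳ = 80 mm.
Transfer each piece to the centroidal x-axis using Ī + A·d² with d = y − 80:
  web: d = 0 mm → contributes +3 413 333 mm⁴
  top flange (beyond web): d = 71 mm → contributes +11 403 000 mm⁴
  bottom flange (beyond web): d = -71 mm → contributes +11 403 000 mm⁴
Total I = 26 219 333 mm⁴.
Extreme fibre distance c = 80 mm; S = I/c = 327 742 mm³.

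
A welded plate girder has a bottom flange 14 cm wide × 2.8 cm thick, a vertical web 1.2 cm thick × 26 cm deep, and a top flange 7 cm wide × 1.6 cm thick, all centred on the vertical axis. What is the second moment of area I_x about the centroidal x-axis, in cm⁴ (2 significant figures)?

Treat the section as a set of non-overlapping primitives; coordinates are from the bounding-box lower-left.
Bottom plate: 14 × 2.8, A = 39.2 cm², y = 1.4 cm, Ī = 25.61 cm⁴.
Web plate: 1.2 × 26, A = 31.2 cm², y = 15.8 cm, Ī = 1 758 cm⁴.
Top plate: 7 × 1.6, A = 11.2 cm², y = 29.6 cm, Ī = 2.389 cm⁴.
Centroid: ȳ = ΣA·y / ΣA = 10.78 cm.
Transfer each piece to the centroidal x-axis using Ī + A·d² with d = y − 10.78:
  bottom plate: d = -9.376 cm → contributes +3 472 cm⁴
  web plate: d = 5.024 cm → contributes +2 545 cm⁴
  top plate: d = 18.82 cm → contributes +3 971 cm⁴
Total I = 9 988 cm⁴.

I_x ≈ 1.0 × 10⁴ cm⁴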